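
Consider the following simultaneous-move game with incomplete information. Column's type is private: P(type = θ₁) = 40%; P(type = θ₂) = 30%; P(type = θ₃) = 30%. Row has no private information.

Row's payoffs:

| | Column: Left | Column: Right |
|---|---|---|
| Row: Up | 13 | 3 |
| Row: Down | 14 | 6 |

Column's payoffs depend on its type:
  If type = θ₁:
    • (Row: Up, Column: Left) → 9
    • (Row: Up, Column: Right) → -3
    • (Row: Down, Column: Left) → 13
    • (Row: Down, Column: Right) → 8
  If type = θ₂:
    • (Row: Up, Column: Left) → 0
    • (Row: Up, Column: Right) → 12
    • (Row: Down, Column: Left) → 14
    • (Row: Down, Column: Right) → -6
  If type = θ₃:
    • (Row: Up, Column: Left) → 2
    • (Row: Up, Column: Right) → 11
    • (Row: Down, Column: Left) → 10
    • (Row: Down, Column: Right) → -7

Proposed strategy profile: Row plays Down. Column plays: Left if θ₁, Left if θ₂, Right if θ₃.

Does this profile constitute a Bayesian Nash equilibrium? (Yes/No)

No

Row plays Down: E[Down] = 0.4·(14) + 0.3·(14) + 0.3·(6) = 11.6; E[Up] = 10. Best-responding. ✓
Column (type θ₁), facing Down: Left gives 13, Right gives 8. Proposed Left is best. ✓
Column (type θ₂), facing Down: Left gives 14, Right gives -6. Proposed Left is best. ✓
Column (type θ₃), facing Down: Left gives 10, Right gives -7. Proposed Right is not best — profitable deviation exists. ✗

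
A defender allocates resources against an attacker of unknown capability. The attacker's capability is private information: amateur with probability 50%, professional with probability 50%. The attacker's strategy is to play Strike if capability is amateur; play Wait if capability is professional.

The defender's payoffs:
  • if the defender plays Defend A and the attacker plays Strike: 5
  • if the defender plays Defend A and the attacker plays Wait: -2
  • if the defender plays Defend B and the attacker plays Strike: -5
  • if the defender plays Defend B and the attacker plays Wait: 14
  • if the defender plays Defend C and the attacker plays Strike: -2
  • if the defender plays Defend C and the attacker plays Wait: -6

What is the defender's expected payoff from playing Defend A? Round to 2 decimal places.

E[Defend A] = 0.5·5 + 0.5·(-2) = 2.5 + (-1) = 1.5

1.50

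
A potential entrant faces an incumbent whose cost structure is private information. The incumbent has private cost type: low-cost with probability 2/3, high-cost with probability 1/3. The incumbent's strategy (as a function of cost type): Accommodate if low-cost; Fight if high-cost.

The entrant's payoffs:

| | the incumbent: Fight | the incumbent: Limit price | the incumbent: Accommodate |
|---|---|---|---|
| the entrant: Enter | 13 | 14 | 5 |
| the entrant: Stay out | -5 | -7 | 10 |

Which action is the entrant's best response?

Enter

Compute the entrant's expected payoff for each action, taking the expectation over the incumbent's type.
E[Enter] = 2/3·(5) + 1/3·(13) = 23/3
E[Stay out] = 2/3·(10) + 1/3·(-5) = 5
Best response: Enter (23/3 is the largest).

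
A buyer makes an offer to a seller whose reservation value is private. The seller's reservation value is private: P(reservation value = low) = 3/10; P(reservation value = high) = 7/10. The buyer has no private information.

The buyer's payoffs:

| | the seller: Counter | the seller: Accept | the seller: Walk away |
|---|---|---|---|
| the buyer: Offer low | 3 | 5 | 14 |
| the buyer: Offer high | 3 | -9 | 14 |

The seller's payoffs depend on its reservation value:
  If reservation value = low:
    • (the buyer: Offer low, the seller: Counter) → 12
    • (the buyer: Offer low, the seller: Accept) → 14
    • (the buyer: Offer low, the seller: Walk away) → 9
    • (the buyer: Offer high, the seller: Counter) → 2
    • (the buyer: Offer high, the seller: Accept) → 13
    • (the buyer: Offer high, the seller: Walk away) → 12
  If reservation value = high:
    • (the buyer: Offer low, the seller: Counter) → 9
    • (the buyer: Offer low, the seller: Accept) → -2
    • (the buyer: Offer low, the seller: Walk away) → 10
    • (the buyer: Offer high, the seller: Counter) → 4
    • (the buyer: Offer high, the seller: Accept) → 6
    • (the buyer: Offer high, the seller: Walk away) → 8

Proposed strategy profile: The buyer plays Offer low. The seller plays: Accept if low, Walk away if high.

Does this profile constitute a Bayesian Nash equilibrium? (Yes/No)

A profile is a BNE iff every type of every player is best-responding given beliefs about the other side.
The buyer plays Offer low: E[Offer low] = 3/10·(5) + 7/10·(14) = 113/10; E[Offer high] = 71/10. Best-responding. ✓
The seller (reservation value low), facing Offer low: Counter gives 12, Accept gives 14, Walk away gives 9. Proposed Accept is best. ✓
The seller (reservation value high), facing Offer low: Counter gives 9, Accept gives -2, Walk away gives 10. Proposed Walk away is best. ✓

Yes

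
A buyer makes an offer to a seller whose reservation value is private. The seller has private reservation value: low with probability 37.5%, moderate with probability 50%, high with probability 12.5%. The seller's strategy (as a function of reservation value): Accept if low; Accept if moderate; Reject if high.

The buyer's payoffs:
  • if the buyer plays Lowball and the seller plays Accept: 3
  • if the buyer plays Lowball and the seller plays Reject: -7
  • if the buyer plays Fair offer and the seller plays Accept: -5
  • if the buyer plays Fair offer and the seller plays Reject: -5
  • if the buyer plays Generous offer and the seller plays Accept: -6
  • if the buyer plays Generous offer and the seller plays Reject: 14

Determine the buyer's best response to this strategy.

E[Lowball] = 0.375·(3) + 0.5·(3) + 0.125·(-7) = 1.75
E[Fair offer] = 0.375·(-5) + 0.5·(-5) + 0.125·(-5) = -5
E[Generous offer] = 0.375·(-6) + 0.5·(-6) + 0.125·(14) = -3.5
Best response: Lowball (1.75 is the largest).

Lowball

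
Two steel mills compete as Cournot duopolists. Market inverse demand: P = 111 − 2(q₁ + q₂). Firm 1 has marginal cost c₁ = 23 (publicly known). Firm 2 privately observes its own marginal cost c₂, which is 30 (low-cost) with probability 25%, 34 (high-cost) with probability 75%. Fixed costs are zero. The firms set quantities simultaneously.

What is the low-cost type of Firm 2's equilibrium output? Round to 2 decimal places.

Type-c best response for Firm 2: q₂(c) = (111 − c)/4 − q₁/2.
Firm 1 maximizes expected profit; its first-order condition is 111 − 4q₁ − 2E[q₂] − 23 = 0.
Substituting E[q₂] and solving: E[c₂] = 33, so q₁ = (111 − 2·23 + 33)/6 = 16.3333.
q₂(low-cost) = (111 − 30 − 2·16.3333)/4 = 12.0833.

12.08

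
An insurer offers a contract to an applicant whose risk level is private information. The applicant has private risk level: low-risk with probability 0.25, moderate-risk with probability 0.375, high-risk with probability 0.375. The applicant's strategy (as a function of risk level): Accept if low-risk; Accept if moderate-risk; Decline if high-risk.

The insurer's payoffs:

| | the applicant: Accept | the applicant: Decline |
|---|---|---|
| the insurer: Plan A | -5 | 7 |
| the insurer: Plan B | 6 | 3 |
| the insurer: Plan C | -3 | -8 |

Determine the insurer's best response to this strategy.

E[Plan A] = 0.25·(-5) + 0.375·(-5) + 0.375·(7) = -0.5
E[Plan B] = 0.25·(6) + 0.375·(6) + 0.375·(3) = 4.875
E[Plan C] = 0.25·(-3) + 0.375·(-3) + 0.375·(-8) = -4.875
Best response: Plan B (4.875 is the largest).

Plan B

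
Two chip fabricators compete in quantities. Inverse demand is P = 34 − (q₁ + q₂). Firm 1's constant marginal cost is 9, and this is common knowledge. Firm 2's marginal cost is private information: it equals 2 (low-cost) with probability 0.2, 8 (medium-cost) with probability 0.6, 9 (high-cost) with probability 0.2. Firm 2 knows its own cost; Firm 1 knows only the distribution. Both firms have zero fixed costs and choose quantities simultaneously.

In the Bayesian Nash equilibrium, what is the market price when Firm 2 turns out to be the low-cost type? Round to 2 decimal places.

Type-c best response for Firm 2: q₂(c) = (34 − c)/2 − q₁/2.
Firm 1 maximizes expected profit; its first-order condition is 34 − 2q₁ − E[q₂] − 9 = 0.
Substituting E[q₂] and solving: E[c₂] = 7, so q₁ = (34 − 2·9 + 7)/3 = 7.66667.
q₂(low-cost) = 12.1667, so P = 34 − (7.66667 + 12.1667) = 14.1667.

14.17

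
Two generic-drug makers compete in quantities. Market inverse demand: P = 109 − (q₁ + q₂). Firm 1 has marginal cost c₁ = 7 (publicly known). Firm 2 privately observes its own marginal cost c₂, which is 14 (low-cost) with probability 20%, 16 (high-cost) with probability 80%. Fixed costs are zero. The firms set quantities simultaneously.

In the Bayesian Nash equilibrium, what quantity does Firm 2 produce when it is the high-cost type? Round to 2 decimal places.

Type-c best response for Firm 2: q₂(c) = (109 − c)/2 − q₁/2.
Firm 1 maximizes expected profit; its first-order condition is 109 − 2q₁ − E[q₂] − 7 = 0.
Substituting E[q₂] and solving: E[c₂] = 15.6, so q₁ = (109 − 2·7 + 15.6)/3 = 36.8667.
q₂(high-cost) = (109 − 16 − 36.8667)/2 = 28.0667.

28.07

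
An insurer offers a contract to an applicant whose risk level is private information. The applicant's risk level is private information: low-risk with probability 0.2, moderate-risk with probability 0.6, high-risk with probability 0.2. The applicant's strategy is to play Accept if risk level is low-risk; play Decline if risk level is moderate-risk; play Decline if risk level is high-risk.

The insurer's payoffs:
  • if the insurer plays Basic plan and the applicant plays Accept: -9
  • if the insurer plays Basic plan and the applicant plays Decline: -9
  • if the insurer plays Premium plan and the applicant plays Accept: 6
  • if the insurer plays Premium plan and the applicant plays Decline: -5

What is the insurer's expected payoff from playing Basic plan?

E[Basic plan] = 0.2·(-9) + 0.6·(-9) + 0.2·(-9) = (-1.8) + (-5.4) + (-1.8) = -9

-9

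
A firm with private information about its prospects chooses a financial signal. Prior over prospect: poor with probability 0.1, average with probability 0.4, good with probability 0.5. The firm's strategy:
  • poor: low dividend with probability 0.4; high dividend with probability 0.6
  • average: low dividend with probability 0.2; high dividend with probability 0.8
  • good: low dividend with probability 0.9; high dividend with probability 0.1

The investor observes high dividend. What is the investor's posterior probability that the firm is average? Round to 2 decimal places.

P(high dividend) = 0.1·0.6 + 0.4·0.8 + 0.5·0.1 = 0.43
P(average | high dividend) = (0.4·0.8) / 0.43 = 0.32 / 0.43 = 0.744186

0.74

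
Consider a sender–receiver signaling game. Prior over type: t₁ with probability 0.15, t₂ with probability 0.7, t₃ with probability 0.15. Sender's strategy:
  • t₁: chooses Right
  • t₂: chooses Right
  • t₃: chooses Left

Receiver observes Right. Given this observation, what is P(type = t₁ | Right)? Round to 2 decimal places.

0.18

Apply Bayes' rule using the sender's strategy as the likelihood.
P(Right) = 0.15·1 + 0.7·1 + 0.15·0 = 0.85
P(t₁ | Right) = (0.15·1) / 0.85 = 0.15 / 0.85 = 0.176471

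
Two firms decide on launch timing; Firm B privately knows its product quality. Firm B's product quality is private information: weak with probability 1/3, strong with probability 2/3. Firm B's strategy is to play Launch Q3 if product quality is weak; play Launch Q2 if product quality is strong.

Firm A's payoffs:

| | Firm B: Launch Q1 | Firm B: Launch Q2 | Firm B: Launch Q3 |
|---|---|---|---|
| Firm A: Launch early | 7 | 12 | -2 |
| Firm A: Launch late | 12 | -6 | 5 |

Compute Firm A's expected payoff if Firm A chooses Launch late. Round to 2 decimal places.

-2.33

Take the expectation over Firm B's product quality, weighting each type's action by its prior probability.
E[Launch late] = 1/3·5 + 2/3·(-6) = 5/3 + (-4) = -7/3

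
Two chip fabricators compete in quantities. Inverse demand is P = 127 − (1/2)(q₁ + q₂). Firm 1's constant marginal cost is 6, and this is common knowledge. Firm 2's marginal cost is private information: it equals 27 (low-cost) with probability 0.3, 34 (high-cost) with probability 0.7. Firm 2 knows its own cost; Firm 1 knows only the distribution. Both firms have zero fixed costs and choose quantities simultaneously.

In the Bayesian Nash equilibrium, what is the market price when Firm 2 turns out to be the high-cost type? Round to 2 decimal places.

Firm 2 with cost c maximizes (127 − (1/2)(q₁+q₂) − c)·q₂, giving q₂(c) = (127 − c − (1/2)q₁).
E[c₂] = 0.3·27 + 0.7·34 = 31.9
Firm 1's FOC against E[q₂] yields q₁ = (127 − 2·6 + E[c₂])/(3/2) = (127 − 12 + 31.9)/(3/2) = 97.9333.
q₂(high-cost) = 44.0333, so P = 127 − (1/2)·(97.9333 + 44.0333) = 56.0167.

56.02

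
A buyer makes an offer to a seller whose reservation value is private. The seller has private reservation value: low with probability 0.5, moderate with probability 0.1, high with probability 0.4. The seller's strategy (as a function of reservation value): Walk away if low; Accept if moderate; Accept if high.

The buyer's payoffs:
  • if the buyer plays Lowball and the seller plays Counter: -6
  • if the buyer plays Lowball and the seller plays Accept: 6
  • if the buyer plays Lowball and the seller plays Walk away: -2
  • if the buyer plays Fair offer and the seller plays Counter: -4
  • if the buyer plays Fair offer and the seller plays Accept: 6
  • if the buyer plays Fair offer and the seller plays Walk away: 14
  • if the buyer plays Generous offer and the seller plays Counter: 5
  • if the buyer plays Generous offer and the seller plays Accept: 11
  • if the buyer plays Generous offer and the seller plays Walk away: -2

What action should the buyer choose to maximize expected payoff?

Fair offer

E[Lowball] = 0.5·(-2) + 0.1·(6) + 0.4·(6) = 2
E[Fair offer] = 0.5·(14) + 0.1·(6) + 0.4·(6) = 10
E[Generous offer] = 0.5·(-2) + 0.1·(11) + 0.4·(11) = 4.5
Best response: Fair offer (10 is the largest).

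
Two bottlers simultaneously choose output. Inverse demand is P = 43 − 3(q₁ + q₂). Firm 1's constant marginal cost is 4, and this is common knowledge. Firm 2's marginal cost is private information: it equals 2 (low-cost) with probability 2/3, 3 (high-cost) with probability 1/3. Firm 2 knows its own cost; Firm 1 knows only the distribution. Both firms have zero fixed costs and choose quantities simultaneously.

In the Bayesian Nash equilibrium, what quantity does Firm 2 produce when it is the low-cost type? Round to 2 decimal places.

4.76

Firm 2 with cost c maximizes (43 − 3(q₁+q₂) − c)·q₂, giving q₂(c) = (43 − c − 3q₁)/6.
E[c₂] = 2/3·2 + 1/3·3 = 2.33333
Firm 1's FOC against E[q₂] yields q₁ = (43 − 2·4 + E[c₂])/9 = (43 − 8 + 2.33333)/9 = 4.14815.
q₂(low-cost) = (43 − 2 − 3·4.14815)/6 = 4.75926.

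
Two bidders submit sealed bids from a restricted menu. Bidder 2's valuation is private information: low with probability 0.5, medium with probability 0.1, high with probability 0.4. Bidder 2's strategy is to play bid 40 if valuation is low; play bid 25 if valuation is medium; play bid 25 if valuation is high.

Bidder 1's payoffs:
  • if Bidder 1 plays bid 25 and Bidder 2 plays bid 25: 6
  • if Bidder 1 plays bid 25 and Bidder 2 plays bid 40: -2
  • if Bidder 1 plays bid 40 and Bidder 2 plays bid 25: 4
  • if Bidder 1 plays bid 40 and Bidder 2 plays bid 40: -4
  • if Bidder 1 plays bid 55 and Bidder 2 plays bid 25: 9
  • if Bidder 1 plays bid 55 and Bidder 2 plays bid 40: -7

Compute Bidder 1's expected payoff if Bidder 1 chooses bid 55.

E[bid 55] = 0.5·(-7) + 0.1·9 + 0.4·9 = (-3.5) + 0.9 + 3.6 = 1

1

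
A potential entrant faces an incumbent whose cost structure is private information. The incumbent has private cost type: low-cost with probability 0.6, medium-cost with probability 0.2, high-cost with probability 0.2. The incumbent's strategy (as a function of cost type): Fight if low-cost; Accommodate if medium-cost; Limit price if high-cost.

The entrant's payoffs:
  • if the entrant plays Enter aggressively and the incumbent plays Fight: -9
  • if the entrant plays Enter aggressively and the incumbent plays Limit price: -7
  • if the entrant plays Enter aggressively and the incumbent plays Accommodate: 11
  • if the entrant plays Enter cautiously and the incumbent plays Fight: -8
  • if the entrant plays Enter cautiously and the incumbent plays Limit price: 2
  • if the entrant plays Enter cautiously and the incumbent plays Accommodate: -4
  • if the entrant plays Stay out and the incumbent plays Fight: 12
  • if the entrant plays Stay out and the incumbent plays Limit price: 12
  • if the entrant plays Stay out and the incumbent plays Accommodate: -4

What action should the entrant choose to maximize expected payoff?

Stay out

Compute the entrant's expected payoff for each action, taking the expectation over the incumbent's type.
E[Enter aggressively] = 0.6·(-9) + 0.2·(11) + 0.2·(-7) = -4.6
E[Enter cautiously] = 0.6·(-8) + 0.2·(-4) + 0.2·(2) = -5.2
E[Stay out] = 0.6·(12) + 0.2·(-4) + 0.2·(12) = 8.8
Best response: Stay out (8.8 is the largest).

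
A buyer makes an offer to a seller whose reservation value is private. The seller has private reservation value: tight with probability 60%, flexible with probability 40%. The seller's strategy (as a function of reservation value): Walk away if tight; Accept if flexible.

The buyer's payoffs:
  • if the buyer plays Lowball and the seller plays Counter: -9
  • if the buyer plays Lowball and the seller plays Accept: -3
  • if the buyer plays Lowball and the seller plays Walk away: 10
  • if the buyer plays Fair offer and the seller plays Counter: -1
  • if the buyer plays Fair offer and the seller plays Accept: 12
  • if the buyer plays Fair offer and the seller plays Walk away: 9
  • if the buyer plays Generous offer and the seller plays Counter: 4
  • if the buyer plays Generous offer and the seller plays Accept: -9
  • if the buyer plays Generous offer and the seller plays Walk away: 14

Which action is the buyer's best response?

Fair offer

Compute the buyer's expected payoff for each action, taking the expectation over the seller's type.
E[Lowball] = 0.6·(10) + 0.4·(-3) = 4.8
E[Fair offer] = 0.6·(9) + 0.4·(12) = 10.2
E[Generous offer] = 0.6·(14) + 0.4·(-9) = 4.8
Best response: Fair offer (10.2 is the largest).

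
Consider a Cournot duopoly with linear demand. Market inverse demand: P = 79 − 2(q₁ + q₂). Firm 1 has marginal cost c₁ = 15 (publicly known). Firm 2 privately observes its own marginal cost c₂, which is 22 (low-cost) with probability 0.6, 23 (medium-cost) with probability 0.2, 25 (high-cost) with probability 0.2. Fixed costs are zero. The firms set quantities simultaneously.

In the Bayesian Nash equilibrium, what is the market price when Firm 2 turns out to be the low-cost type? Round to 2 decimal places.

Firm 2 with cost c maximizes (79 − 2(q₁+q₂) − c)·q₂, giving q₂(c) = (79 − c − 2q₁)/4.
E[c₂] = 0.6·22 + 0.2·23 + 0.2·25 = 22.8
Firm 1's FOC against E[q₂] yields q₁ = (79 − 2·15 + E[c₂])/6 = (79 − 30 + 22.8)/6 = 11.9667.
q₂(low-cost) = 8.26667, so P = 79 − 2·(11.9667 + 8.26667) = 38.5333.

38.53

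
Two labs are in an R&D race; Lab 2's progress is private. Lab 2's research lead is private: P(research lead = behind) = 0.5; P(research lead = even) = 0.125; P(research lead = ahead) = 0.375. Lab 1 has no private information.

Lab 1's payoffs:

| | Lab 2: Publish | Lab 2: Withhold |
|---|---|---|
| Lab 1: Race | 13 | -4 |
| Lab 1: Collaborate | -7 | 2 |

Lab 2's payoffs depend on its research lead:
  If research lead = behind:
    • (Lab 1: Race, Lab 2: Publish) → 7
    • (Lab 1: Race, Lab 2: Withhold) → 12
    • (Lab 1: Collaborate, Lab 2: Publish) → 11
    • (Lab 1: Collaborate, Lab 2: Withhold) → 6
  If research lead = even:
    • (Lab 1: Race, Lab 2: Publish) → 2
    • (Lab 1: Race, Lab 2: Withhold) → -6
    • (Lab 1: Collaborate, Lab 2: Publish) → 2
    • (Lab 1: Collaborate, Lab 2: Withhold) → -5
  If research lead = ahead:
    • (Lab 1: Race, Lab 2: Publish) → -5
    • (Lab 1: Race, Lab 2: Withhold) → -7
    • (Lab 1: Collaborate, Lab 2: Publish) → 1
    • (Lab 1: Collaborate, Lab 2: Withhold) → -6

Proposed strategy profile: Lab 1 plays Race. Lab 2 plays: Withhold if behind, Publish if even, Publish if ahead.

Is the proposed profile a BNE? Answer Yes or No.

Yes

A profile is a BNE iff every type of every player is best-responding given beliefs about the other side.
Lab 1 plays Race: E[Race] = 0.5·(-4) + 0.125·(13) + 0.375·(13) = 4.5; E[Collaborate] = -2.5. Best-responding. ✓
Lab 2 (research lead behind), facing Race: Publish gives 7, Withhold gives 12. Proposed Withhold is best. ✓
Lab 2 (research lead even), facing Race: Publish gives 2, Withhold gives -6. Proposed Publish is best. ✓
Lab 2 (research lead ahead), facing Race: Publish gives -5, Withhold gives -7. Proposed Publish is best. ✓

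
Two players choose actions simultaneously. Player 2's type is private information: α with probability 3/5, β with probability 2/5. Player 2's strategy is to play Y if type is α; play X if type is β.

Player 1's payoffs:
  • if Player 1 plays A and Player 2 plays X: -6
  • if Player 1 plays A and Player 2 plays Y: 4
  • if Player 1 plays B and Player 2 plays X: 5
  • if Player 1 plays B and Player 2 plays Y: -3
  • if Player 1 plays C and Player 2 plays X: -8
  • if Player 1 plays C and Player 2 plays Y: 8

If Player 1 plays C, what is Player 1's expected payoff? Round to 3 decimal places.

E[C] = 3/5·8 + 2/5·(-8) = 24/5 + (-16/5) = 8/5

1.600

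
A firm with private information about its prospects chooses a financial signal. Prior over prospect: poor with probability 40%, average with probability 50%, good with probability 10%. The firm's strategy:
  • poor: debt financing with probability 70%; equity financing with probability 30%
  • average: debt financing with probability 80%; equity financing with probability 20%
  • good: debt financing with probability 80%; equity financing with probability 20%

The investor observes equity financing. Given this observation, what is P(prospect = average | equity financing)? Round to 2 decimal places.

Apply Bayes' rule using the sender's strategy as the likelihood.
P(equity financing) = 0.4·0.3 + 0.5·0.2 + 0.1·0.2 = 0.24
P(average | equity financing) = (0.5·0.2) / 0.24 = 0.1 / 0.24 = 0.416667

0.42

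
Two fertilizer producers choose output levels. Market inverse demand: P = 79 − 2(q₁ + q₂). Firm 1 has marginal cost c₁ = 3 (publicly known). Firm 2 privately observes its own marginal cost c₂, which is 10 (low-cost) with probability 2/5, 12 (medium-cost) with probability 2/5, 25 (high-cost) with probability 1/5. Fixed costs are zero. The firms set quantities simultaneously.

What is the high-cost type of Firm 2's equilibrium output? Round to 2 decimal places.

Firm 2 with cost c maximizes (79 − 2(q₁+q₂) − c)·q₂, giving q₂(c) = (79 − c − 2q₁)/4.
E[c₂] = 2/5·10 + 2/5·12 + 1/5·25 = 13.8
Firm 1's FOC against E[q₂] yields q₁ = (79 − 2·3 + E[c₂])/6 = (79 − 6 + 13.8)/6 = 14.4667.
q₂(high-cost) = (79 − 25 − 2·14.4667)/4 = 6.26667.

6.27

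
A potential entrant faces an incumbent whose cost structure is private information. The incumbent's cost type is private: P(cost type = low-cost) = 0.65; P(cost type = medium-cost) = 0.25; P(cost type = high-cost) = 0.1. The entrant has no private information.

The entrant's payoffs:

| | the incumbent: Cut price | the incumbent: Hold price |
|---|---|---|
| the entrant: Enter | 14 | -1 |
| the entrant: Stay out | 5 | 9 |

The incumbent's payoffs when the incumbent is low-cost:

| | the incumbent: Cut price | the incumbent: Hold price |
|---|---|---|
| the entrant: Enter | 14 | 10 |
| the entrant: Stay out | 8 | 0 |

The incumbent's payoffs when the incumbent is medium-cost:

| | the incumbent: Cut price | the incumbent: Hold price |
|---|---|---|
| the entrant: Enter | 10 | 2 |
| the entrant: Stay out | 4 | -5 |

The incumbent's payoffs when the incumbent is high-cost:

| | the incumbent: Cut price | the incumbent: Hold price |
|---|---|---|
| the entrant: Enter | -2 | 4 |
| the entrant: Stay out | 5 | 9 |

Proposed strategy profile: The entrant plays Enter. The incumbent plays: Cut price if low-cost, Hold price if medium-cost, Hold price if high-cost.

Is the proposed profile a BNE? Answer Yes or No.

The entrant plays Enter: E[Enter] = 0.65·(14) + 0.25·(-1) + 0.1·(-1) = 8.75; E[Stay out] = 6.4. Best-responding. ✓
The incumbent (cost type low-cost), facing Enter: Cut price gives 14, Hold price gives 10. Proposed Cut price is best. ✓
The incumbent (cost type medium-cost), facing Enter: Cut price gives 10, Hold price gives 2. Proposed Hold price is not best — profitable deviation exists. ✗
The incumbent (cost type high-cost), facing Enter: Cut price gives -2, Hold price gives 4. Proposed Hold price is best. ✓

No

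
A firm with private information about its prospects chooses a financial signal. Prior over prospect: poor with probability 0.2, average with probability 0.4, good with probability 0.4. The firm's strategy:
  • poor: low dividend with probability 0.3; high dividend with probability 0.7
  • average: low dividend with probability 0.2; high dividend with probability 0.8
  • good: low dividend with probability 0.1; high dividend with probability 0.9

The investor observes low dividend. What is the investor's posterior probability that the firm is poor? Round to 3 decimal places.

0.333

P(low dividend) = 0.2·0.3 + 0.4·0.2 + 0.4·0.1 = 0.18
P(poor | low dividend) = (0.2·0.3) / 0.18 = 0.06 / 0.18 = 0.333333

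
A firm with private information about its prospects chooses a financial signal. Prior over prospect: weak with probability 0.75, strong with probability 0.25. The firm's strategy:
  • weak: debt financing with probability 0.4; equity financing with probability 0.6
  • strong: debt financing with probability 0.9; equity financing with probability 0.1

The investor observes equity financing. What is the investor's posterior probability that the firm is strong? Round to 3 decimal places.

0.053

P(equity financing) = 0.75·0.6 + 0.25·0.1 = 0.475
P(strong | equity financing) = (0.25·0.1) / 0.475 = 0.025 / 0.475 = 0.0526316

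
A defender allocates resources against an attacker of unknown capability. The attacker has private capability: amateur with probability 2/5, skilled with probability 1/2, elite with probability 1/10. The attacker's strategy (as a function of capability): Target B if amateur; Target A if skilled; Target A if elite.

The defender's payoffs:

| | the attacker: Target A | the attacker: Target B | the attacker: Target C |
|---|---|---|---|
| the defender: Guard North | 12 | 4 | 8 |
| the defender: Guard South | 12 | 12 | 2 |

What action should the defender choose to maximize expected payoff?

Guard South

E[Guard North] = 2/5·(4) + 1/2·(12) + 1/10·(12) = 44/5
E[Guard South] = 2/5·(12) + 1/2·(12) + 1/10·(12) = 12
Best response: Guard South (12 is the largest).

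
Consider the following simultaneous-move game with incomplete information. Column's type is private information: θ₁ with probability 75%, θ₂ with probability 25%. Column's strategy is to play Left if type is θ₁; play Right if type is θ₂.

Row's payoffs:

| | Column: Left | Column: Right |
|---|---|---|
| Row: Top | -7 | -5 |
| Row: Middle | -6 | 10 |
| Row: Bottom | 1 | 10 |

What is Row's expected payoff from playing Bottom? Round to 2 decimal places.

3.25

E[Bottom] = 0.75·1 + 0.25·10 = 0.75 + 2.5 = 3.25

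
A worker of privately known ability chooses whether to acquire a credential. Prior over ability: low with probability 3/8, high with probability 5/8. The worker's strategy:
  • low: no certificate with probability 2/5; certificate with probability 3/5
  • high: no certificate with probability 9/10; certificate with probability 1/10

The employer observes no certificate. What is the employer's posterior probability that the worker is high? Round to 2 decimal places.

0.79

P(no certificate) = (3/8)·(2/5) + (5/8)·(9/10) = 57/80
P(high | no certificate) = ((5/8)·(9/10)) / (57/80) = (9/16) / (57/80) = 15/19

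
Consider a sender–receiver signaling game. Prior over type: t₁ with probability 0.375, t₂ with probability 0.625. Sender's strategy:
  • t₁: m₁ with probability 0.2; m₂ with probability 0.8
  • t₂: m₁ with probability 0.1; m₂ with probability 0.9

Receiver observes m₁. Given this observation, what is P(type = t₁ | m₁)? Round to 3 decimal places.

P(m₁) = 0.375·0.2 + 0.625·0.1 = 0.1375
P(t₁ | m₁) = (0.375·0.2) / 0.1375 = 0.075 / 0.1375 = 0.545455

0.545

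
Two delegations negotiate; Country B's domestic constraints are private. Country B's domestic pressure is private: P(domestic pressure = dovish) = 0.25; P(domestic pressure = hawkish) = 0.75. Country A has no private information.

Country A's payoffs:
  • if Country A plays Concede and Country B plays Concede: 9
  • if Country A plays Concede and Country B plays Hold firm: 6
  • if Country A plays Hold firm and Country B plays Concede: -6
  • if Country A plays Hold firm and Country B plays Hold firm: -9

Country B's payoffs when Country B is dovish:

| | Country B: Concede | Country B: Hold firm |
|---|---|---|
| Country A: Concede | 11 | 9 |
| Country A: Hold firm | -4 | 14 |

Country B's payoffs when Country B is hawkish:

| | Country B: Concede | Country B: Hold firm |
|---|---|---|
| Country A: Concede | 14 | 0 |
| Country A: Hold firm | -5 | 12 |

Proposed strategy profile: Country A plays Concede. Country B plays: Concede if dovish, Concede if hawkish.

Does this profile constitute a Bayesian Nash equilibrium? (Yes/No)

A profile is a BNE iff every type of every player is best-responding given beliefs about the other side.
Country A plays Concede: E[Concede] = 0.25·(9) + 0.75·(9) = 9; E[Hold firm] = -6. Best-responding. ✓
Country B (domestic pressure dovish), facing Concede: Concede gives 11, Hold firm gives 9. Proposed Concede is best. ✓
Country B (domestic pressure hawkish), facing Concede: Concede gives 14, Hold firm gives 0. Proposed Concede is best. ✓

Yes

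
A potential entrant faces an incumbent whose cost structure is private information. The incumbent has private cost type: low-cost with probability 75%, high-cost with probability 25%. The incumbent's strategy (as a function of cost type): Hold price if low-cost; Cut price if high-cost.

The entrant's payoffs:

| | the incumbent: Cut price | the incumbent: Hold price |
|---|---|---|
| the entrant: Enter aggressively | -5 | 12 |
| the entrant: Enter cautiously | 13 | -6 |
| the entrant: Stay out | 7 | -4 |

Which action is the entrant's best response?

Compute the entrant's expected payoff for each action, taking the expectation over the incumbent's type.
E[Enter aggressively] = 0.75·(12) + 0.25·(-5) = 7.75
E[Enter cautiously] = 0.75·(-6) + 0.25·(13) = -1.25
E[Stay out] = 0.75·(-4) + 0.25·(7) = -1.25
Best response: Enter aggressively (7.75 is the largest).

Enter aggressively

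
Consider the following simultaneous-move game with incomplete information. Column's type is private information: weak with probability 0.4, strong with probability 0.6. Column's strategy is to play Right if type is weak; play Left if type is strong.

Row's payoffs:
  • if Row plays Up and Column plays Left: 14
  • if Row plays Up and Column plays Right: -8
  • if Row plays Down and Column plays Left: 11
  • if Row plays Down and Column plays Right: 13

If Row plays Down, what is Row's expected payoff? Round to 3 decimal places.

11.800

E[Down] = 0.4·13 + 0.6·11 = 5.2 + 6.6 = 11.8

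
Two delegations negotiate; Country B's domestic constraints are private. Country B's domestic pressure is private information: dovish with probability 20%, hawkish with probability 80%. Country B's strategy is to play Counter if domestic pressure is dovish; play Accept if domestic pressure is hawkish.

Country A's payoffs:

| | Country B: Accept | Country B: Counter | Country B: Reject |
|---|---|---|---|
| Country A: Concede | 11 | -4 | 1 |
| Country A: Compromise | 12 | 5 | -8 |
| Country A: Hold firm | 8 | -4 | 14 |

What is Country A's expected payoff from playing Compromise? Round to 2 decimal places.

E[Compromise] = 0.2·5 + 0.8·12 = 1 + 9.6 = 10.6

10.60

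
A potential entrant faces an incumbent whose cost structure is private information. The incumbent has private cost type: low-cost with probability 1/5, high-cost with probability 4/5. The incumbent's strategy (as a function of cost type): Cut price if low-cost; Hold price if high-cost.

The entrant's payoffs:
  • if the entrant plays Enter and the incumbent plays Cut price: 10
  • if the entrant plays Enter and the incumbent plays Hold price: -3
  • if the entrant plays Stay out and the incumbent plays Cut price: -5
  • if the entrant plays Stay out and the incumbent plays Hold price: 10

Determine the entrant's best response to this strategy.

E[Enter] = 1/5·(10) + 4/5·(-3) = -2/5
E[Stay out] = 1/5·(-5) + 4/5·(10) = 7
Best response: Stay out (7 is the largest).

Stay out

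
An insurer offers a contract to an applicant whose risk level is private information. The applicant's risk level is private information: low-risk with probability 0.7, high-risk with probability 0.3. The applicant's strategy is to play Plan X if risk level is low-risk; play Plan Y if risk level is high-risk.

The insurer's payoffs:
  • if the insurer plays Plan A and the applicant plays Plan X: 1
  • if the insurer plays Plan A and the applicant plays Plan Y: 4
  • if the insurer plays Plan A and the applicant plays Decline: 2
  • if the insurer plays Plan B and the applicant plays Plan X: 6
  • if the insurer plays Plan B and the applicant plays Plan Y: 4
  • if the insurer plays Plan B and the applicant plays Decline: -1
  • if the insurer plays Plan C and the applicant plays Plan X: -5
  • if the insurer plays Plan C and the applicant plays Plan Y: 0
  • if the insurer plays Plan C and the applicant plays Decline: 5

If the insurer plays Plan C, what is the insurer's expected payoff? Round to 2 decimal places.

-3.50

E[Plan C] = 0.7·(-5) + 0.3·0 = (-3.5) + 0 = -3.5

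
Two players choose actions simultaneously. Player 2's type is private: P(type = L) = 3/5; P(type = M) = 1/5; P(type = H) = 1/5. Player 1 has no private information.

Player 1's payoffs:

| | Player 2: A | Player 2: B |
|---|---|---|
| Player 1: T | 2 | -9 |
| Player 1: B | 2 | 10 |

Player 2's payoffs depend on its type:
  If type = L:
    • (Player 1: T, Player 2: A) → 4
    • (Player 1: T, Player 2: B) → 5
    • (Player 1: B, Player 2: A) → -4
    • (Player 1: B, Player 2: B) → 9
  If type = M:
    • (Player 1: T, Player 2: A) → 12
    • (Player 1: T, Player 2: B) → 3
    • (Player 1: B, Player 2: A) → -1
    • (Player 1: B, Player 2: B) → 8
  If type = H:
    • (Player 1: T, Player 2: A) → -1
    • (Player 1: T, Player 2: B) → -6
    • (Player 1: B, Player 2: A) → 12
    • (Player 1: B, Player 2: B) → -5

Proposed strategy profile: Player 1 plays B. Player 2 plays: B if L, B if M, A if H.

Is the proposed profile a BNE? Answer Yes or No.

Player 1 plays B: E[B] = 3/5·(10) + 1/5·(10) + 1/5·(2) = 42/5; E[T] = -34/5. Best-responding. ✓
Player 2 (type L), facing B: A gives -4, B gives 9. Proposed B is best. ✓
Player 2 (type M), facing B: A gives -1, B gives 8. Proposed B is best. ✓
Player 2 (type H), facing B: A gives 12, B gives -5. Proposed A is best. ✓

Yes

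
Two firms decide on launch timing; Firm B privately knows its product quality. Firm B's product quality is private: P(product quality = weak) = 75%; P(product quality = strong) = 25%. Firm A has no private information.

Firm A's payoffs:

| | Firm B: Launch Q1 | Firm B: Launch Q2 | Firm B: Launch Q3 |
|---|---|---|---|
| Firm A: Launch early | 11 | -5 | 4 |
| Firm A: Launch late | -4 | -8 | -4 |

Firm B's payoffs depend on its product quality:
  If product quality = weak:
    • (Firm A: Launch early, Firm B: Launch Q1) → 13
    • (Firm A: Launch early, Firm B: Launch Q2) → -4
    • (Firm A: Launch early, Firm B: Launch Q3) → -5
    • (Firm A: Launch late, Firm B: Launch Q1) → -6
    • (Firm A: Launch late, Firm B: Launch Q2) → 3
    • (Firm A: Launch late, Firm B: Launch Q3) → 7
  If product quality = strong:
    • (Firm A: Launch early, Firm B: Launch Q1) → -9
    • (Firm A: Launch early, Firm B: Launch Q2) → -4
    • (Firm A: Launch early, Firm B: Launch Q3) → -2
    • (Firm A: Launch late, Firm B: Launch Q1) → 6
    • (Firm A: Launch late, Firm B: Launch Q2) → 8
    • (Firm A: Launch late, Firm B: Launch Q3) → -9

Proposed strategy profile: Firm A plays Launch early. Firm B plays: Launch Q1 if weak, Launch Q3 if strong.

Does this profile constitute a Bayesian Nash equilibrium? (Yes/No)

Yes

Firm A plays Launch early: E[Launch early] = 0.75·(11) + 0.25·(4) = 9.25; E[Launch late] = -4. Best-responding. ✓
Firm B (product quality weak), facing Launch early: Launch Q1 gives 13, Launch Q2 gives -4, Launch Q3 gives -5. Proposed Launch Q1 is best. ✓
Firm B (product quality strong), facing Launch early: Launch Q1 gives -9, Launch Q2 gives -4, Launch Q3 gives -2. Proposed Launch Q3 is best. ✓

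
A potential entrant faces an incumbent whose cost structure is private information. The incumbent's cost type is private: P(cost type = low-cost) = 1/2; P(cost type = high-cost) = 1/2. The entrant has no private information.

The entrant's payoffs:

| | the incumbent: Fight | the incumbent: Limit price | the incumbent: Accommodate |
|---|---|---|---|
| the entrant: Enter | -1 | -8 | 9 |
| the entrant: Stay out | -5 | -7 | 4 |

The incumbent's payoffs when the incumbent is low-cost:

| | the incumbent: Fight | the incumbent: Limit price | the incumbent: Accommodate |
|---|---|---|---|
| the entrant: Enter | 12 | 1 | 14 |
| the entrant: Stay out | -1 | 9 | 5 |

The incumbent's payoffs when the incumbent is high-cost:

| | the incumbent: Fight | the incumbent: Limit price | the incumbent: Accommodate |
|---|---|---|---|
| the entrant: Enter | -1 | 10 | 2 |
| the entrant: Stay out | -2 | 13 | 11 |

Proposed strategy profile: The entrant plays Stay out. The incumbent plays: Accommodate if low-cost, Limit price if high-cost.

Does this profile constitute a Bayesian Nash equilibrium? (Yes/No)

No

The entrant plays Stay out: E[Stay out] = 1/2·(4) + 1/2·(-7) = -3/2; E[Enter] = 1/2. Not best-responding. ✗
The incumbent (cost type low-cost), facing Stay out: Fight gives -1, Limit price gives 9, Accommodate gives 5. Proposed Accommodate is not best — profitable deviation exists. ✗
The incumbent (cost type high-cost), facing Stay out: Fight gives -2, Limit price gives 13, Accommodate gives 11. Proposed Limit price is best. ✓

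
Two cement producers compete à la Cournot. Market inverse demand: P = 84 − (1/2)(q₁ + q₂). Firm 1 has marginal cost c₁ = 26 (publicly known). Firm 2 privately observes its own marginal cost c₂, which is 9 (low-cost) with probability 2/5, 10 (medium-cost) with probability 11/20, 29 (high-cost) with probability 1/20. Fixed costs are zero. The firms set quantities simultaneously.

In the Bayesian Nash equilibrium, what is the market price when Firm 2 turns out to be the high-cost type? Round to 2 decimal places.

49.41

Each type of Firm 2 best-responds to q₁; Firm 1 best-responds to the expected q₂ over Firm 2's types.
Firm 2 with cost c maximizes (84 − (1/2)(q₁+q₂) − c)·q₂, giving q₂(c) = (84 − c − (1/2)q₁).
E[c₂] = 2/5·9 + 11/20·10 + 1/20·29 = 10.55
Firm 1's FOC against E[q₂] yields q₁ = (84 − 2·26 + E[c₂])/(3/2) = (84 − 52 + 10.55)/(3/2) = 28.3667.
q₂(high-cost) = 40.8167, so P = 84 − (1/2)·(28.3667 + 40.8167) = 49.4083.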